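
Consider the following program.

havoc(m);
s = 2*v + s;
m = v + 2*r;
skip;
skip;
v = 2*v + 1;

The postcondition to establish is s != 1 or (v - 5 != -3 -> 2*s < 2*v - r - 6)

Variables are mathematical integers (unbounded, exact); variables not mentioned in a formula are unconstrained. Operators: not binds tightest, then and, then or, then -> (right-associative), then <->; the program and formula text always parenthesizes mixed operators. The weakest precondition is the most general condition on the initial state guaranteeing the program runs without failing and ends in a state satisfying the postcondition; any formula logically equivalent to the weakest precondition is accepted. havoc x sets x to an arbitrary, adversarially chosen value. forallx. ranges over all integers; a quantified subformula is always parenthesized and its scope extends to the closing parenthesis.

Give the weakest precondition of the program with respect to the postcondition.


Working backward. After the program, the postcondition s != 1 or (v - 5 != -3 -> 2*s < 2*v - r - 6) must hold; in canonical form it is s != 1 or (v != 2 -> r + 2*s < 2*v - 6).
Before v := 2*v + 1: s != 1 or (2*v != 1 -> r + 2*s < 4*v - 4)
Before skip: s != 1 or (2*v != 1 -> r + 2*s < 4*v - 4)
Before skip: s != 1 or (2*v != 1 -> r + 2*s < 4*v - 4)
Before m := v + 2*r: s != 1 or (2*v != 1 -> r + 2*s < 4*v - 4)
Before s := 2*v + s: s + 2*v != 1 or (2*v != 1 -> r + 2*s < -4)
Before havoc m: s + 2*v != 1 or (2*v != 1 -> r + 2*s < -4)
Answer: WP = s + 2*v != 1 or (2*v != 1 -> r + 2*s < -4)


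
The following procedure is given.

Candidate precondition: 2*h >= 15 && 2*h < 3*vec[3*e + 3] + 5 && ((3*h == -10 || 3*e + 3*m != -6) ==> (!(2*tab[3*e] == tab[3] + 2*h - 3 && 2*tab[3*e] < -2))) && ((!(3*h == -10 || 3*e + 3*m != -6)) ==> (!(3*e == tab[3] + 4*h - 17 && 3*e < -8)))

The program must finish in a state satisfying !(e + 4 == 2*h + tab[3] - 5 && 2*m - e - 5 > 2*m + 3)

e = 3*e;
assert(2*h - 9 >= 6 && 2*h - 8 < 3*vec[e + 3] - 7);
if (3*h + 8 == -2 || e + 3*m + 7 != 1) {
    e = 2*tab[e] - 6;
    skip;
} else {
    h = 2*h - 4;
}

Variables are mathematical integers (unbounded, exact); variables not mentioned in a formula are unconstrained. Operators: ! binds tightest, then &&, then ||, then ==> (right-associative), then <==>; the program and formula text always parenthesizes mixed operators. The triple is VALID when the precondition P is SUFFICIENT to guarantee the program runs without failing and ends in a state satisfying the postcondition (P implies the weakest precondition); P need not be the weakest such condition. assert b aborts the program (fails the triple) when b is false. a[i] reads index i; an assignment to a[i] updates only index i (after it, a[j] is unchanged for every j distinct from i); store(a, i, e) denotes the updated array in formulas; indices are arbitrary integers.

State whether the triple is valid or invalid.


Working backward. After the program, the postcondition !(e + 4 == 2*h + tab[3] - 5 && 2*m - e - 5 > 2*m + 3) must hold; in canonical form it is !(e == tab[3] + 2*h - 9 && e < -8).
Then branch requires !(2*tab[e] == tab[3] + 2*h - 3 && 2*tab[e] < -2); else branch requires !(e == tab[3] + 4*h - 17 && e < -8).
Before the if: ((3*h == -10 || e + 3*m != -6) ==> (!(2*tab[e] == tab[3] + 2*h - 3 && 2*tab[e] < -2))) && ((!(3*h == -10 || e + 3*m != -6)) ==> (!(e == tab[3] + 4*h - 17 && e < -8)))
Before assert 2*h - 9 >= 6 && 2*h - 8 < 3*vec[e + 3] - 7: 2*h >= 15 && 2*h < 3*vec[e + 3] + 1 && ((3*h == -10 || e + 3*m != -6) ==> (!(2*tab[e] == tab[3] + 2*h - 3 && 2*tab[e] < -2))) && ((!(3*h == -10 || e + 3*m != -6)) ==> (!(e == tab[3] + 4*h - 17 && e < -8)))
Before e := 3*e: 2*h >= 15 && 2*h < 3*vec[3*e + 3] + 1 && ((3*h == -10 || 3*e + 3*m != -6) ==> (!(2*tab[3*e] == tab[3] + 2*h - 3 && 2*tab[3*e] < -2))) && ((!(3*h == -10 || 3*e + 3*m != -6)) ==> (!(3*e == tab[3] + 4*h - 17 && 3*e < -8)))
The weakest precondition is 2*h >= 15 && 2*h < 3*vec[3*e + 3] + 1 && ((3*h == -10 || 3*e + 3*m != -6) ==> (!(2*tab[3*e] == tab[3] + 2*h - 3 && 2*tab[3*e] < -2))) && ((!(3*h == -10 || 3*e + 3*m != -6)) ==> (!(3*e == tab[3] + 4*h - 17 && 3*e < -8))).
Check whether 2*h >= 15 && 2*h < 3*vec[3*e + 3] + 5 && ((3*h == -10 || 3*e + 3*m != -6) ==> (!(2*tab[3*e] == tab[3] + 2*h - 3 && 2*tab[3*e] < -2))) && ((!(3*h == -10 || 3*e + 3*m != -6)) ==> (!(3*e == tab[3] + 4*h - 17 && 3*e < -8))) implies it.
Countermodel: at the initial state e = -7040, h = 8, m = 0, tab = {[-21120] = 7, [-21117] = 0, [3] = 0, elsewhere 0}, vec = {[-21120] = 4, [-21117] = 4, [3] = 4, elsewhere 4}, the precondition holds but the weakest precondition fails.
Answer: invalid


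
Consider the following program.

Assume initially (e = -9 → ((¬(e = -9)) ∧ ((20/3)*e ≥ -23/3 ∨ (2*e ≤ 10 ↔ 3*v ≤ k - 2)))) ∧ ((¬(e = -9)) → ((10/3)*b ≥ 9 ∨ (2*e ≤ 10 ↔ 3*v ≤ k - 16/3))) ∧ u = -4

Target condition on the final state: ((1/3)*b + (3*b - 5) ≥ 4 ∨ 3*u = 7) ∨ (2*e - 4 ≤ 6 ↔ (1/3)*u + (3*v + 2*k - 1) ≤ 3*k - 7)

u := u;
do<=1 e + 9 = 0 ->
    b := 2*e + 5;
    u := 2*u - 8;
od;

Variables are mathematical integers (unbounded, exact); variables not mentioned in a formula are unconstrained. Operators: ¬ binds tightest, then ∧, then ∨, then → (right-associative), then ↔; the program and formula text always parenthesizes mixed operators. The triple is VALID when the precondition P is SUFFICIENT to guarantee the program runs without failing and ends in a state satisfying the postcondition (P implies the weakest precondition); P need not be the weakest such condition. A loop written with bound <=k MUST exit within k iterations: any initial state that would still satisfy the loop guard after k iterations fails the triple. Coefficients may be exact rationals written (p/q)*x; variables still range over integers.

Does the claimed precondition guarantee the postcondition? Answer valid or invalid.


Working backward. After the program, the postcondition ((1/3)*b + (3*b - 5) ≥ 4 ∨ 3*u = 7) ∨ (2*e - 4 ≤ 6 ↔ (1/3)*u + (3*v + 2*k - 1) ≤ 3*k - 7) must hold; in canonical form it is (10/3)*b ≥ 9 ∨ 3*u = 7 ∨ (2*e ≤ 10 ↔ (1/3)*u + 3*v ≤ k - 6).
Before the loop (bound <=1), unroll the exhaustion recursion (WP_0 = exit-now case; WP_j = one more guarded iteration, up to j = 1):
  WP_0: (¬(e = -9)) ∧ ((10/3)*b ≥ 9 ∨ 3*u = 7 ∨ (2*e ≤ 10 ↔ (1/3)*u + 3*v ≤ k - 6))
  WP_1: (e = -9 → ((¬(e = -9)) ∧ ((20/3)*e ≥ -23/3 ∨ 6*u = 31 ∨ (2*e ≤ 10 ↔ (2/3)*u + 3*v ≤ k - 10/3)))) ∧ ((¬(e = -9)) → ((10/3)*b ≥ 9 ∨ 3*u = 7 ∨ (2*e ≤ 10 ↔ (1/3)*u + 3*v ≤ k - 6)))
So before the loop: (e = -9 → ((¬(e = -9)) ∧ ((20/3)*e ≥ -23/3 ∨ 6*u = 31 ∨ (2*e ≤ 10 ↔ (2/3)*u + 3*v ≤ k - 10/3)))) ∧ ((¬(e = -9)) → ((10/3)*b ≥ 9 ∨ 3*u = 7 ∨ (2*e ≤ 10 ↔ (1/3)*u + 3*v ≤ k - 6)))
Before u := u: (e = -9 → ((¬(e = -9)) ∧ ((20/3)*e ≥ -23/3 ∨ 6*u = 31 ∨ (2*e ≤ 10 ↔ (2/3)*u + 3*v ≤ k - 10/3)))) ∧ ((¬(e = -9)) → ((10/3)*b ≥ 9 ∨ 3*u = 7 ∨ (2*e ≤ 10 ↔ (1/3)*u + 3*v ≤ k - 6)))
The weakest precondition is (e = -9 → ((¬(e = -9)) ∧ ((20/3)*e ≥ -23/3 ∨ 6*u = 31 ∨ (2*e ≤ 10 ↔ (2/3)*u + 3*v ≤ k - 10/3)))) ∧ ((¬(e = -9)) → ((10/3)*b ≥ 9 ∨ 3*u = 7 ∨ (2*e ≤ 10 ↔ (1/3)*u + 3*v ≤ k - 6))).
Check whether (e = -9 → ((¬(e = -9)) ∧ ((20/3)*e ≥ -23/3 ∨ (2*e ≤ 10 ↔ 3*v ≤ k - 2)))) ∧ ((¬(e = -9)) → ((10/3)*b ≥ 9 ∨ (2*e ≤ 10 ↔ 3*v ≤ k - 16/3))) ∧ u = -4 implies it.
Countermodel: at the initial state b = 2, e = 6, k = 5, u = -4, v = 0, the precondition holds but the weakest precondition fails.
Answer: invalid


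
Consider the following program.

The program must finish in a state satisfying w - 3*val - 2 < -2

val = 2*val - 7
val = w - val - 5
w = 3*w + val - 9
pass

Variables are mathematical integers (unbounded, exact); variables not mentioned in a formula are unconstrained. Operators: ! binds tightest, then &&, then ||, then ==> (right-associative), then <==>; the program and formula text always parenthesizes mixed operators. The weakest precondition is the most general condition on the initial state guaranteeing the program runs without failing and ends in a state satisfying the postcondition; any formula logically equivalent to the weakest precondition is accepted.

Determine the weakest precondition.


Working backward. After the program, the postcondition w - 3*val - 2 < -2 must hold; in canonical form it is w < 3*val.
Before skip: w < 3*val
Before w := 3*w + val - 9: 3*w < 2*val + 9
Before val := w - val - 5: 2*val + w < -1
Before val := 2*val - 7: 4*val + w < 13
Answer: WP = 4*val + w < 13


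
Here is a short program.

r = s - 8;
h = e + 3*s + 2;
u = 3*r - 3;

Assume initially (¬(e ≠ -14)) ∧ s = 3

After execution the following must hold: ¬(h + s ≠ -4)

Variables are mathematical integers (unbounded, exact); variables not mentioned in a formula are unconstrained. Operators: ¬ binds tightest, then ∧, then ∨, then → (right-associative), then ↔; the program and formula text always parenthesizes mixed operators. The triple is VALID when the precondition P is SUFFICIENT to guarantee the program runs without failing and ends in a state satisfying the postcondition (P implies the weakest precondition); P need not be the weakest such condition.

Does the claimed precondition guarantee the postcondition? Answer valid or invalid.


Working backward. After the program, ¬(h + s ≠ -4) must hold.
Before u := 3*r - 3: ¬(h + s ≠ -4)
Before h := e + 3*s + 2: ¬(e + 4*s ≠ -6)
Before r := s - 8: ¬(e + 4*s ≠ -6)
The weakest precondition is ¬(e + 4*s ≠ -6).
Check whether (¬(e ≠ -14)) ∧ s = 3 implies it.
Countermodel: at the initial state e = -14, s = 3, the precondition holds but the weakest precondition fails.
Answer: invalid


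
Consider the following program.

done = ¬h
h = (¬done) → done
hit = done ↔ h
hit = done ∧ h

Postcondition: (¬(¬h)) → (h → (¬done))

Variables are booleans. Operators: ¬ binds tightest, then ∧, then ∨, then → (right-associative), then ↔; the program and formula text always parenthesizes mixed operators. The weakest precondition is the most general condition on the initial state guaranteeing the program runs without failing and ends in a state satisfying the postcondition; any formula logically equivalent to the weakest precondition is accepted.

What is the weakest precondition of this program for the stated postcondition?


Working backward. After the program, the postcondition (¬(¬h)) → (h → (¬done)) must hold; in canonical form it is h → (h → (¬done)).
Before hit := done ∧ h: h → (h → (¬done))
Before hit := done ↔ h: h → (h → (¬done))
Before h := (¬done) → done: ((¬done) → done) → (((¬done) → done) → (¬done))
Before done := ¬h: (h → (¬h)) → ((h → (¬h)) → h)
Answer: WP = (h → (¬h)) → ((h → (¬h)) → h)


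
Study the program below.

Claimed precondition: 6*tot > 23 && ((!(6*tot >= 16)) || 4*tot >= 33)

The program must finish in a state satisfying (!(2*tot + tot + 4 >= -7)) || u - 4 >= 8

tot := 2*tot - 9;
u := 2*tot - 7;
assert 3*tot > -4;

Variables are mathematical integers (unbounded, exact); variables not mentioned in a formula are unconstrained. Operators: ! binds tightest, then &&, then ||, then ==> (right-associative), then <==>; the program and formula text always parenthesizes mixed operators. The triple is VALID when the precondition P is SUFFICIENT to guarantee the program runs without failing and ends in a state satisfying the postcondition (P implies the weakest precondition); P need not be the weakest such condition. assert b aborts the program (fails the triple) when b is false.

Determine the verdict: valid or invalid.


Working backward. After the program, the postcondition (!(2*tot + tot + 4 >= -7)) || u - 4 >= 8 must hold; in canonical form it is (!(3*tot >= -11)) || u >= 12.
Before assert 3*tot > -4: 3*tot > -4 && ((!(3*tot >= -11)) || u >= 12)
Before u := 2*tot - 7: 3*tot > -4 && ((!(3*tot >= -11)) || 2*tot >= 19)
Before tot := 2*tot - 9: 6*tot > 23 && ((!(6*tot >= 16)) || 4*tot >= 37)
The weakest precondition is 6*tot > 23 && ((!(6*tot >= 16)) || 4*tot >= 37).
Check whether 6*tot > 23 && ((!(6*tot >= 16)) || 4*tot >= 33) implies it.
Countermodel: at the initial state tot = 9, the precondition holds but the weakest precondition fails.
Answer: invalid


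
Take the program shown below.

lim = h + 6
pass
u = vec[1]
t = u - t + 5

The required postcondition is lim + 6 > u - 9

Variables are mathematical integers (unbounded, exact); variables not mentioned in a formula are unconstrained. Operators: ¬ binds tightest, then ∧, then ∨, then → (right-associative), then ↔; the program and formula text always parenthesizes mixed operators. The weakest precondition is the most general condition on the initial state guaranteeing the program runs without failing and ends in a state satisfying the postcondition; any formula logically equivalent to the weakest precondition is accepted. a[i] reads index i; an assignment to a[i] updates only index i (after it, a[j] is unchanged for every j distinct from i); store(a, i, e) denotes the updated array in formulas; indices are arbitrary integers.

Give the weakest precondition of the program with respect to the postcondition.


Working backward. After the program, the postcondition lim + 6 > u - 9 must hold; in canonical form it is lim > u - 15.
Before t := u - t + 5: lim > u - 15
Before u := vec[1]: lim > vec[1] - 15
Before skip: lim > vec[1] - 15
Before lim := h + 6: h > vec[1] - 21
Answer: WP = h > vec[1] - 21


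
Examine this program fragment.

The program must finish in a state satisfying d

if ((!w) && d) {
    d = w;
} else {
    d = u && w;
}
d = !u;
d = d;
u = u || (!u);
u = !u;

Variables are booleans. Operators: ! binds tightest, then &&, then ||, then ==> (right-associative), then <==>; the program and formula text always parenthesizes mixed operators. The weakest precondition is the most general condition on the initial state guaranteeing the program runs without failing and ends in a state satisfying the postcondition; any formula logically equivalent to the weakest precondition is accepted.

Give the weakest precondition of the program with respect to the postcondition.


Working backward. After the program, d must hold.
Before u := !u: d
Before u := u || (!u): d
Before d := d: d
Before d := !u: !u
Then branch requires !u; else branch requires !u.
Before the if: (((!w) && d) ==> (!u)) && ((!((!w) && d)) ==> (!u))
Answer: WP = (((!w) && d) ==> (!u)) && ((!((!w) && d)) ==> (!u))


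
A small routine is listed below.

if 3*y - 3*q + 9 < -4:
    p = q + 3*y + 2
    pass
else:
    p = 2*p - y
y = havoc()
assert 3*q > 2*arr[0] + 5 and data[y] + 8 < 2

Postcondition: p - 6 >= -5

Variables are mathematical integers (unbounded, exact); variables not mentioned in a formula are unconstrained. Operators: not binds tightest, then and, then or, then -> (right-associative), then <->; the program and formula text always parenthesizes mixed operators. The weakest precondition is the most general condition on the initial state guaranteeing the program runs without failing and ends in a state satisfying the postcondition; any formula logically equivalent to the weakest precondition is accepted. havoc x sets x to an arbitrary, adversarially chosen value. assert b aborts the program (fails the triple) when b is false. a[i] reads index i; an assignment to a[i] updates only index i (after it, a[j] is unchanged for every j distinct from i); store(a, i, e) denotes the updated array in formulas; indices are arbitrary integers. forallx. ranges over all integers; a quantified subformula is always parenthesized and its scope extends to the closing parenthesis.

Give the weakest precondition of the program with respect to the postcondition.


Working backward. After the program, the postcondition p - 6 >= -5 must hold; in canonical form it is p >= 1.
Before assert 3*q > 2*arr[0] + 5 and data[y] + 8 < 2: 3*q > 2*arr[0] + 5 and data[y] < -6 and p >= 1
Before havoc y: forall y_1. (3*q > 2*arr[0] + 5 and data[y_1] < -6 and p >= 1)
Then branch requires forall y_1. (3*q > 2*arr[0] + 5 and data[y_1] < -6 and q + 3*y >= -1); else branch requires forall y_1. (3*q > 2*arr[0] + 5 and data[y_1] < -6 and 2*p >= y + 1).
Before the if: (3*y < 3*q - 13 -> (forall y_1. (3*q > 2*arr[0] + 5 and data[y_1] < -6 and q + 3*y >= -1))) and ((not (3*y < 3*q - 13)) -> (forall y_1. (3*q > 2*arr[0] + 5 and data[y_1] < -6 and 2*p >= y + 1)))
Answer: WP = (3*y < 3*q - 13 -> (forall y_1. (3*q > 2*arr[0] + 5 and data[y_1] < -6 and q + 3*y >= -1))) and ((not (3*y < 3*q - 13)) -> (forall y_1. (3*q > 2*arr[0] + 5 and data[y_1] < -6 and 2*p >= y + 1)))


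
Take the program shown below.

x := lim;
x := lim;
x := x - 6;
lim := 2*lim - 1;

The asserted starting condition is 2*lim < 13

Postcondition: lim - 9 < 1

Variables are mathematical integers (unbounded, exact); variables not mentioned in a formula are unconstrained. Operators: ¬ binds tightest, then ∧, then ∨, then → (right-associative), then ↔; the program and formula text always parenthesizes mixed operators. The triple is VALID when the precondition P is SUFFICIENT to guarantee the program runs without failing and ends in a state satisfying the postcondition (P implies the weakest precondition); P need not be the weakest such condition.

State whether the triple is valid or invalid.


Working backward. After the program, the postcondition lim - 9 < 1 must hold; in canonical form it is lim < 10.
Before lim := 2*lim - 1: 2*lim < 11
Before x := x - 6: 2*lim < 11
Before x := lim: 2*lim < 11
Before x := lim: 2*lim < 11
The weakest precondition is 2*lim < 11.
Check whether 2*lim < 13 implies it.
Countermodel: at the initial state lim = 6, the precondition holds but the weakest precondition fails.
Answer: invalid


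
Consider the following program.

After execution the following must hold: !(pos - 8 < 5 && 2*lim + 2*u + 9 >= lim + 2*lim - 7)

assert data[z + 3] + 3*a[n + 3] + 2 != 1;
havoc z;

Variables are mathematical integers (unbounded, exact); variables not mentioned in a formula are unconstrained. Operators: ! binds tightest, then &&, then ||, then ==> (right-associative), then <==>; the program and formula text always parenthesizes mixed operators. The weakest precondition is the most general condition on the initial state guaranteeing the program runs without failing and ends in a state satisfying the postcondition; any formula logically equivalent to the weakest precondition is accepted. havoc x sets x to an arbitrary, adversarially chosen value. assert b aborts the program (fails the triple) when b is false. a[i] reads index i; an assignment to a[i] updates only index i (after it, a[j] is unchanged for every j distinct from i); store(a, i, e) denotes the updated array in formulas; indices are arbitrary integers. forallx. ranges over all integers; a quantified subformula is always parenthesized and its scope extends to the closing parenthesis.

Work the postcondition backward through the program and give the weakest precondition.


Working backward. After the program, the postcondition !(pos - 8 < 5 && 2*lim + 2*u + 9 >= lim + 2*lim - 7) must hold; in canonical form it is !(pos < 13 && 2*u >= lim - 16).
Before havoc z: !(pos < 13 && 2*u >= lim - 16)
Before assert data[z + 3] + 3*a[n + 3] + 2 != 1: 3*a[n + 3] + data[z + 3] != -1 && (!(pos < 13 && 2*u >= lim - 16))
Answer: WP = 3*a[n + 3] + data[z + 3] != -1 && (!(pos < 13 && 2*u >= lim - 16))


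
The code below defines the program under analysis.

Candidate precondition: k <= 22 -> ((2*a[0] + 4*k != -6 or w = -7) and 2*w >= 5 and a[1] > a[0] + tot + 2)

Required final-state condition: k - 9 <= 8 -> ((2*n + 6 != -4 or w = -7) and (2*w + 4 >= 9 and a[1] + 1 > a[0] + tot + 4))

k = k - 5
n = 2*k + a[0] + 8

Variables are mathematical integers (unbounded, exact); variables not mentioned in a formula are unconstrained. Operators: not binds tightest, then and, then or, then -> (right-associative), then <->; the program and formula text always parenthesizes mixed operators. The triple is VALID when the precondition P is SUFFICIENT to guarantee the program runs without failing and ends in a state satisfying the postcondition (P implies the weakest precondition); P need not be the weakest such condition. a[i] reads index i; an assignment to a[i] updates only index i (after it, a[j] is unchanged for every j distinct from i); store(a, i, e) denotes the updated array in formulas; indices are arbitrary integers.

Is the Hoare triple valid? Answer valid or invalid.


Working backward. After the program, the postcondition k - 9 <= 8 -> ((2*n + 6 != -4 or w = -7) and (2*w + 4 >= 9 and a[1] + 1 > a[0] + tot + 4)) must hold; in canonical form it is k <= 17 -> ((2*n != -10 or w = -7) and 2*w >= 5 and a[1] > a[0] + tot + 3).
Before n := 2*k + a[0] + 8: k <= 17 -> ((2*a[0] + 4*k != -26 or w = -7) and 2*w >= 5 and a[1] > a[0] + tot + 3)
Before k := k - 5: k <= 22 -> ((2*a[0] + 4*k != -6 or w = -7) and 2*w >= 5 and a[1] > a[0] + tot + 3)
The weakest precondition is k <= 22 -> ((2*a[0] + 4*k != -6 or w = -7) and 2*w >= 5 and a[1] > a[0] + tot + 3).
Check whether k <= 22 -> ((2*a[0] + 4*k != -6 or w = -7) and 2*w >= 5 and a[1] > a[0] + tot + 2) implies it.
Countermodel: at the initial state a = {[0] = 14080, [1] = 14083, elsewhere 14083}, k = -7042, tot = 0, w = 3, the precondition holds but the weakest precondition fails.
Answer: invalid


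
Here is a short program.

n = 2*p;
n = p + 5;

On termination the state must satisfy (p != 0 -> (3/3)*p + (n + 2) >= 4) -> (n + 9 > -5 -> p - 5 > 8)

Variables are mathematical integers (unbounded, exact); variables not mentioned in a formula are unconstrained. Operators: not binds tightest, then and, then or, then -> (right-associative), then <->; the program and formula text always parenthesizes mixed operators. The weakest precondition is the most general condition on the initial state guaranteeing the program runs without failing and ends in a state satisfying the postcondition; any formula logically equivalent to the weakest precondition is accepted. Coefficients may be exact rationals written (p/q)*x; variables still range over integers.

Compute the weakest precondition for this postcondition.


Working backward. After the program, the postcondition (p != 0 -> (3/3)*p + (n + 2) >= 4) -> (n + 9 > -5 -> p - 5 > 8) must hold; in canonical form it is (p != 0 -> n + p >= 2) -> (n > -14 -> p > 13).
Before n := p + 5: (p != 0 -> 2*p >= -3) -> (p > -19 -> p > 13)
Before n := 2*p: (p != 0 -> 2*p >= -3) -> (p > -19 -> p > 13)
Answer: WP = (p != 0 -> 2*p >= -3) -> (p > -19 -> p > 13)


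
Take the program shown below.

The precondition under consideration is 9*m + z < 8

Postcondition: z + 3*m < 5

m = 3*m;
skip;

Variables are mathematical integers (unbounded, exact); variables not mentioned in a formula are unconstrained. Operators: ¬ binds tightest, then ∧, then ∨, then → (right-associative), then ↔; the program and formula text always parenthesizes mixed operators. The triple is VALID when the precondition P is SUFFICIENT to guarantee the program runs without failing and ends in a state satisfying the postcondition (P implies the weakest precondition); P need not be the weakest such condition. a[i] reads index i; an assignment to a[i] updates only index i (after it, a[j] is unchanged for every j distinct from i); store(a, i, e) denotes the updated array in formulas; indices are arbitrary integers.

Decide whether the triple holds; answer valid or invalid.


Working backward. After the program, the postcondition z + 3*m < 5 must hold; in canonical form it is 3*m + z < 5.
Before skip: 3*m + z < 5
Before m := 3*m: 9*m + z < 5
The weakest precondition is 9*m + z < 5.
Check whether 9*m + z < 8 implies it.
Countermodel: at the initial state m = 0, z = 5, the precondition holds but the weakest precondition fails.
Answer: invalid


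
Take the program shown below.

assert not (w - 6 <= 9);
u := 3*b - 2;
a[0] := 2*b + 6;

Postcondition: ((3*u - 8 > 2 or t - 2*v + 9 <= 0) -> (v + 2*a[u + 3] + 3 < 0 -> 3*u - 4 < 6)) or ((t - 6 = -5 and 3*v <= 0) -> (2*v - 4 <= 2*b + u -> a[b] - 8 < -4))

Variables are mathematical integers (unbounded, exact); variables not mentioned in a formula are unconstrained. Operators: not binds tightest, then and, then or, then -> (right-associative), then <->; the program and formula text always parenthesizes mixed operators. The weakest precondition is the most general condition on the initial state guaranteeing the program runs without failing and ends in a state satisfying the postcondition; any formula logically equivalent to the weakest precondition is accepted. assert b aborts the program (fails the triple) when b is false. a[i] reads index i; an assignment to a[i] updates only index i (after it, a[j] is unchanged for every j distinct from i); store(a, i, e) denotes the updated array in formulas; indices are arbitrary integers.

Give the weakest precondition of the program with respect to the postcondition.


Working backward. After the program, the postcondition ((3*u - 8 > 2 or t - 2*v + 9 <= 0) -> (v + 2*a[u + 3] + 3 < 0 -> 3*u - 4 < 6)) or ((t - 6 = -5 and 3*v <= 0) -> (2*v - 4 <= 2*b + u -> a[b] - 8 < -4)) must hold; in canonical form it is ((3*u > 10 or t <= 2*v - 9) -> (2*a[u + 3] + v < -3 -> 3*u < 10)) or ((t = 1 and 3*v <= 0) -> (2*v <= 2*b + u + 4 -> a[b] < 4)).
Before a[0] := 2*b + 6: ((3*u > 10 or t <= 2*v - 9) -> (2*store(a, 0, 2*b + 6)[u + 3] + v < -3 -> 3*u < 10)) or ((t = 1 and 3*v <= 0) -> (2*v <= 2*b + u + 4 -> store(a, 0, 2*b + 6)[b] < 4))
Before u := 3*b - 2: ((9*b > 16 or t <= 2*v - 9) -> (2*store(a, 0, 2*b + 6)[3*b + 1] + v < -3 -> 9*b < 16)) or ((t = 1 and 3*v <= 0) -> (2*v <= 5*b + 2 -> store(a, 0, 2*b + 6)[b] < 4))
Before assert not (w - 6 <= 9): (not (w <= 15)) and (((9*b > 16 or t <= 2*v - 9) -> (2*store(a, 0, 2*b + 6)[3*b + 1] + v < -3 -> 9*b < 16)) or ((t = 1 and 3*v <= 0) -> (2*v <= 5*b + 2 -> store(a, 0, 2*b + 6)[b] < 4)))
Answer: WP = (not (w <= 15)) and (((9*b > 16 or t <= 2*v - 9) -> (2*store(a, 0, 2*b + 6)[3*b + 1] + v < -3 -> 9*b < 16)) or ((t = 1 and 3*v <= 0) -> (2*v <= 5*b + 2 -> store(a, 0, 2*b + 6)[b] < 4)))


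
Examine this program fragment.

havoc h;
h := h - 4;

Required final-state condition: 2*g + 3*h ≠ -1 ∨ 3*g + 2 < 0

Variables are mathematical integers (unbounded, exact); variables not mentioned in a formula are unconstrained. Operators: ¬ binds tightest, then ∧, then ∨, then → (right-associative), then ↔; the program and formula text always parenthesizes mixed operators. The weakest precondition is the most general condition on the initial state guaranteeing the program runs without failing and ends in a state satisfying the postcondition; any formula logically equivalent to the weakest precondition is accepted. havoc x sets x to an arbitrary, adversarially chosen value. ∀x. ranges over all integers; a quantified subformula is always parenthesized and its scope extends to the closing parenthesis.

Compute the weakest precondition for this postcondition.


Working backward. After the program, the postcondition 2*g + 3*h ≠ -1 ∨ 3*g + 2 < 0 must hold; in canonical form it is 2*g + 3*h ≠ -1 ∨ 3*g < -2.
Before h := h - 4: 2*g + 3*h ≠ 11 ∨ 3*g < -2
Before havoc h: ∀h_1. (2*g + 3*h_1 ≠ 11 ∨ 3*g < -2)
Answer: WP = ∀h_1. (2*g + 3*h_1 ≠ 11 ∨ 3*g < -2)


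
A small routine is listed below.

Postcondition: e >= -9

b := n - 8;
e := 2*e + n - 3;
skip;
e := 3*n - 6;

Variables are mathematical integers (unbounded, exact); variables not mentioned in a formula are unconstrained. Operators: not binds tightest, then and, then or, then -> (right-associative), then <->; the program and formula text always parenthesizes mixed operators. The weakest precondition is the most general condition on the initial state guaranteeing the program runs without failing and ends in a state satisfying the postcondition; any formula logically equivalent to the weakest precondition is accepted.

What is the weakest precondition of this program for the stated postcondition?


Working backward. After the program, e >= -9 must hold.
Before e := 3*n - 6: 3*n >= -3
Before skip: 3*n >= -3
Before e := 2*e + n - 3: 3*n >= -3
Before b := n - 8: 3*n >= -3
Answer: WP = 3*n >= -3


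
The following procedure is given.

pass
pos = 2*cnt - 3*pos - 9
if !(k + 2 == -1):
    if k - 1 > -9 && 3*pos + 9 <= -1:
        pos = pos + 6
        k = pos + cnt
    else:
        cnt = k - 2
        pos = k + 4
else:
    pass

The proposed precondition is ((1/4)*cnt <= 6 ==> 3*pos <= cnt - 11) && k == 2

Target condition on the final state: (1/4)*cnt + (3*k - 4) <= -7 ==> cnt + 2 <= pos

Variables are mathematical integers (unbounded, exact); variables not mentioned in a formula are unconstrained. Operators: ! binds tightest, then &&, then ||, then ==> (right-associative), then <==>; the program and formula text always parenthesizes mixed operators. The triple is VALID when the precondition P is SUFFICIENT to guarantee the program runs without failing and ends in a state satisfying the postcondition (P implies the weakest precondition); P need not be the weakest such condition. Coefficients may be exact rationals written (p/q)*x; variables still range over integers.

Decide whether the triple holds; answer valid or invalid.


Working backward. After the program, the postcondition (1/4)*cnt + (3*k - 4) <= -7 ==> cnt + 2 <= pos must hold; in canonical form it is (1/4)*cnt + 3*k <= -3 ==> cnt <= pos - 2.
Then branch requires (k > -8 && 3*pos <= -10) ==> ((13/4)*cnt + 3*pos <= -21 ==> cnt <= pos + 4); else branch requires (1/4)*cnt + 3*k <= -3 ==> cnt <= pos - 2.
Before the if: ((!(k == -3)) ==> ((k > -8 && 3*pos <= -10) ==> ((13/4)*cnt + 3*pos <= -21 ==> cnt <= pos + 4))) && (k == -3 ==> ((1/4)*cnt + 3*k <= -3 ==> cnt <= pos - 2))
Before pos := 2*cnt - 3*pos - 9: ((!(k == -3)) ==> ((k > -8 && 6*cnt <= 9*pos + 17) ==> ((37/4)*cnt <= 9*pos + 6 ==> 3*pos <= cnt - 5))) && (k == -3 ==> ((1/4)*cnt + 3*k <= -3 ==> 3*pos <= cnt - 11))
Before skip: ((!(k == -3)) ==> ((k > -8 && 6*cnt <= 9*pos + 17) ==> ((37/4)*cnt <= 9*pos + 6 ==> 3*pos <= cnt - 5))) && (k == -3 ==> ((1/4)*cnt + 3*k <= -3 ==> 3*pos <= cnt - 11))
The weakest precondition is ((!(k == -3)) ==> ((k > -8 && 6*cnt <= 9*pos + 17) ==> ((37/4)*cnt <= 9*pos + 6 ==> 3*pos <= cnt - 5))) && (k == -3 ==> ((1/4)*cnt + 3*k <= -3 ==> 3*pos <= cnt - 11)).
Check whether ((1/4)*cnt <= 6 ==> 3*pos <= cnt - 11) && k == 2 implies it.
Countermodel: at the initial state cnt = 60, k = 2, pos = 61, the precondition holds but the weakest precondition fails.
Answer: invalid


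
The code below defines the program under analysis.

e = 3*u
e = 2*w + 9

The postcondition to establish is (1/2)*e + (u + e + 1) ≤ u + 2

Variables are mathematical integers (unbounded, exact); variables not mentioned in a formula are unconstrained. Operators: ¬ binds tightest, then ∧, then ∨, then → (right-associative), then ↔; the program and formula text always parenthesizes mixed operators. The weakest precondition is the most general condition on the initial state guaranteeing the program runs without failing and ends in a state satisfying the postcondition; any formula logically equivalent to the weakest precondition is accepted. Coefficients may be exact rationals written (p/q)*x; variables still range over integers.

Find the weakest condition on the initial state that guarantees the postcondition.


Working backward. After the program, the postcondition (1/2)*e + (u + e + 1) ≤ u + 2 must hold; in canonical form it is (3/2)*e ≤ 1.
Before e := 2*w + 9: 3*w ≤ -25/2
Before e := 3*u: 3*w ≤ -25/2
Answer: WP = 3*w ≤ -25/2


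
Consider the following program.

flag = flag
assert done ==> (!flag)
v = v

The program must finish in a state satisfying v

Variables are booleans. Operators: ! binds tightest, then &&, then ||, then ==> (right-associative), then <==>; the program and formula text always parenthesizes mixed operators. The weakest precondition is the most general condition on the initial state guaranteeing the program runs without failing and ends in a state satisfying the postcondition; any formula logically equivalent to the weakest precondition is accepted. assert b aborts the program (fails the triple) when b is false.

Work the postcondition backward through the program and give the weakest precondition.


Working backward. After the program, v must hold.
Before v := v: v
Before assert done ==> (!flag): (done ==> (!flag)) && v
Before flag := flag: (done ==> (!flag)) && v
Answer: WP = (done ==> (!flag)) && v


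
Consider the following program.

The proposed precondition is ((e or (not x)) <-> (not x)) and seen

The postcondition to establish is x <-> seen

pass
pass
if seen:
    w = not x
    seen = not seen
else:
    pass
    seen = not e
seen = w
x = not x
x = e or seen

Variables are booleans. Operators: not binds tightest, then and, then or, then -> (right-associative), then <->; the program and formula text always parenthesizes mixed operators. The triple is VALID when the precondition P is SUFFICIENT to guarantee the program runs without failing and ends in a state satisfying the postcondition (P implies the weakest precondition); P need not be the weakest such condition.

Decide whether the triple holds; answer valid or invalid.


Working backward. After the program, x <-> seen must hold.
Before x := e or seen: (e or seen) <-> seen
Before x := not x: (e or seen) <-> seen
Before seen := w: (e or w) <-> w
Then branch requires (e or (not x)) <-> (not x); else branch requires (e or w) <-> w.
Before the if: (seen -> ((e or (not x)) <-> (not x))) and ((not seen) -> ((e or w) <-> w))
Before skip: (seen -> ((e or (not x)) <-> (not x))) and ((not seen) -> ((e or w) <-> w))
Before skip: (seen -> ((e or (not x)) <-> (not x))) and ((not seen) -> ((e or w) <-> w))
The weakest precondition is (seen -> ((e or (not x)) <-> (not x))) and ((not seen) -> ((e or w) <-> w)).
Check whether ((e or (not x)) <-> (not x)) and seen implies it.
Every state satisfying the precondition satisfies the weakest precondition: the implication holds.
Answer: valid


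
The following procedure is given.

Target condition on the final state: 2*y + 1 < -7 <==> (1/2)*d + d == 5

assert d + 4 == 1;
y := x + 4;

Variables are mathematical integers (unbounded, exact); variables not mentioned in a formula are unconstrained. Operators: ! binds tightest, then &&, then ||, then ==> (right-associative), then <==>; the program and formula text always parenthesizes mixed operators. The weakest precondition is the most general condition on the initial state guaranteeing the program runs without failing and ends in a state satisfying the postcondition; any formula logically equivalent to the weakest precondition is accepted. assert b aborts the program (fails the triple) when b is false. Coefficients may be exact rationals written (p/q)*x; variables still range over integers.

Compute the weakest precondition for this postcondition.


Working backward. After the program, the postcondition 2*y + 1 < -7 <==> (1/2)*d + d == 5 must hold; in canonical form it is 2*y < -8 <==> (3/2)*d == 5.
Before y := x + 4: 2*x < -16 <==> (3/2)*d == 5
Before assert d + 4 == 1: d == -3 && (2*x < -16 <==> (3/2)*d == 5)
Answer: WP = d == -3 && (2*x < -16 <==> (3/2)*d == 5)


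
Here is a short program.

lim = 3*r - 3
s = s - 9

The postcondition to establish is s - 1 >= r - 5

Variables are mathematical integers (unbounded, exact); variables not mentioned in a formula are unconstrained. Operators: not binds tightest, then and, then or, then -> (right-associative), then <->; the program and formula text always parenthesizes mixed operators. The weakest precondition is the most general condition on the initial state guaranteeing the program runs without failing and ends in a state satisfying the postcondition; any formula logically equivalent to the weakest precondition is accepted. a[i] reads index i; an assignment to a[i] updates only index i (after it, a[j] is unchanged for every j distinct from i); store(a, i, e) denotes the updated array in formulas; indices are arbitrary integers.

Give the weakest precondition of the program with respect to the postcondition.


Working backward. After the program, the postcondition s - 1 >= r - 5 must hold; in canonical form it is s >= r - 4.
Before s := s - 9: s >= r + 5
Before lim := 3*r - 3: s >= r + 5
Answer: WP = s >= r + 5


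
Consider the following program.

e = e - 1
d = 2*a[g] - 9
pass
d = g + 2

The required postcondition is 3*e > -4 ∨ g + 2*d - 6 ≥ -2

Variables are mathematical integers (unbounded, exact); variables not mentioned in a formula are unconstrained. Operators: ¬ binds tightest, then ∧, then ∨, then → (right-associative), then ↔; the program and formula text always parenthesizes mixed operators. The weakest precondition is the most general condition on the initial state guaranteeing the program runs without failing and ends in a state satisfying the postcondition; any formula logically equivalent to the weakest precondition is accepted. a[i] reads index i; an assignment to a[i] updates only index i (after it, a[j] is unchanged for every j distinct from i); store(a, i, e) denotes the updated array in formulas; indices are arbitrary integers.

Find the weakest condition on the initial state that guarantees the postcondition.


Working backward. After the program, the postcondition 3*e > -4 ∨ g + 2*d - 6 ≥ -2 must hold; in canonical form it is 3*e > -4 ∨ 2*d + g ≥ 4.
Before d := g + 2: 3*e > -4 ∨ 3*g ≥ 0
Before skip: 3*e > -4 ∨ 3*g ≥ 0
Before d := 2*a[g] - 9: 3*e > -4 ∨ 3*g ≥ 0
Before e := e - 1: 3*e > -1 ∨ 3*g ≥ 0
Answer: WP = 3*e > -1 ∨ 3*g ≥ 0


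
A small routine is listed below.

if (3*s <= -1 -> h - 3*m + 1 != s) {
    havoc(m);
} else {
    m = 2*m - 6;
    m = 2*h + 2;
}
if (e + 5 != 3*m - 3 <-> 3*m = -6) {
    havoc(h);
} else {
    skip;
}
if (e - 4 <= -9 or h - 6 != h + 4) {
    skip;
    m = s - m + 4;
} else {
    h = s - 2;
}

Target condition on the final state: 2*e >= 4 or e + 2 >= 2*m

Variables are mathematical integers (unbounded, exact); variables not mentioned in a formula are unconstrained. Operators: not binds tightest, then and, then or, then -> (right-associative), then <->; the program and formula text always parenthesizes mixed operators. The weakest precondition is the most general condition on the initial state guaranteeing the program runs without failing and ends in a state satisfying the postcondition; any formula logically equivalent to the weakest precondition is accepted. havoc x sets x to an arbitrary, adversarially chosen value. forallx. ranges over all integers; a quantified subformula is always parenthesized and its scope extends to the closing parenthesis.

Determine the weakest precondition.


Working backward. After the program, the postcondition 2*e >= 4 or e + 2 >= 2*m must hold; in canonical form it is 2*e >= 4 or e >= 2*m - 2.
Then branch requires 2*e >= 4 or e + 2*m >= 2*s + 6; else branch requires 2*e >= 4 or e >= 2*m - 2.
Before the if: 2*e >= 4 or e + 2*m >= 2*s + 6
Then branch requires 2*e >= 4 or e + 2*m >= 2*s + 6; else branch requires 2*e >= 4 or e + 2*m >= 2*s + 6.
Before the if: ((e != 3*m - 8 <-> 3*m = -6) -> (2*e >= 4 or e + 2*m >= 2*s + 6)) and ((not (e != 3*m - 8 <-> 3*m = -6)) -> (2*e >= 4 or e + 2*m >= 2*s + 6))
Then branch requires forall m_1. (((e != 3*m_1 - 8 <-> 3*m_1 = -6) -> (2*e >= 4 or e + 2*m_1 >= 2*s + 6)) and ((not (e != 3*m_1 - 8 <-> 3*m_1 = -6)) -> (2*e >= 4 or e + 2*m_1 >= 2*s + 6))); else branch requires ((e != 6*h - 2 <-> 6*h = -12) -> (2*e >= 4 or e + 4*h >= 2*s + 2)) and ((not (e != 6*h - 2 <-> 6*h = -12)) -> (2*e >= 4 or e + 4*h >= 2*s + 2)).
Before the if: ((3*s <= -1 -> h != 3*m + s - 1) -> (forall m_1. (((e != 3*m_1 - 8 <-> 3*m_1 = -6) -> (2*e >= 4 or e + 2*m_1 >= 2*s + 6)) and ((not (e != 3*m_1 - 8 <-> 3*m_1 = -6)) -> (2*e >= 4 or e + 2*m_1 >= 2*s + 6))))) and ((not (3*s <= -1 -> h != 3*m + s - 1)) -> (((e != 6*h - 2 <-> 6*h = -12) -> (2*e >= 4 or e + 4*h >= 2*s + 2)) and ((not (e != 6*h - 2 <-> 6*h = -12)) -> (2*e >= 4 or e + 4*h >= 2*s + 2))))
Answer: WP = ((3*s <= -1 -> h != 3*m + s - 1) -> (forall m_1. (((e != 3*m_1 - 8 <-> 3*m_1 = -6) -> (2*e >= 4 or e + 2*m_1 >= 2*s + 6)) and ((not (e != 3*m_1 - 8 <-> 3*m_1 = -6)) -> (2*e >= 4 or e + 2*m_1 >= 2*s + 6))))) and ((not (3*s <= -1 -> h != 3*m + s - 1)) -> (((e != 6*h - 2 <-> 6*h = -12) -> (2*e >= 4 or e + 4*h >= 2*s + 2)) and ((not (e != 6*h - 2 <-> 6*h = -12)) -> (2*e >= 4 or e + 4*h >= 2*s + 2))))
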